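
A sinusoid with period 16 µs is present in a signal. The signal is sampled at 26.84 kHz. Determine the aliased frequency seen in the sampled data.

T = 16 µs → f = 1/T = 62.5 kHz.
62.5 kHz mod fs = 8.82 kHz.
8.82 kHz ≤ fs/2 = 13.42 kHz, appears at 8.82 kHz.

8.82 kHz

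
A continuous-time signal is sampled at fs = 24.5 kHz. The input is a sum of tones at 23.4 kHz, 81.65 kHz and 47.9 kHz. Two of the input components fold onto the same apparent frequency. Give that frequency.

fs/2 = 12.25 kHz.
23.4 kHz > fs/2 = 12.25 kHz, folds to fs − 23.4 kHz = 1.1 kHz.
81.65 kHz mod fs = 8.15 kHz.
8.15 kHz ≤ fs/2 = 12.25 kHz, appears at 8.15 kHz.
47.9 kHz mod fs = 23.4 kHz.
23.4 kHz > fs/2 = 12.25 kHz, folds to fs − 23.4 kHz = 1.1 kHz.
23.4 kHz and 47.9 kHz both map to 1.1 kHz.

1.1 kHz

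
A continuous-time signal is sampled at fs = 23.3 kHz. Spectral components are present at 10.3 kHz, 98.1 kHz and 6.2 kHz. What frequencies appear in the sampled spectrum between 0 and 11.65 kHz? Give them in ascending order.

4.9 kHz, 6.2 kHz, 10.3 kHz

fs/2 = 11.65 kHz.
10.3 kHz ≤ fs/2 = 11.65 kHz, passes unchanged.
98.1 kHz mod fs = 4.9 kHz.
4.9 kHz ≤ fs/2 = 11.65 kHz, appears at 4.9 kHz.
6.2 kHz ≤ fs/2 = 11.65 kHz, passes unchanged.
Distinct values: {4.9 kHz, 6.2 kHz, 10.3 kHz}.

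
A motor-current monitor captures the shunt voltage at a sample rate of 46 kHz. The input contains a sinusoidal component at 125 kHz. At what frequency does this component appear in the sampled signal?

13 kHz

125 kHz mod fs = 33 kHz.
33 kHz > fs/2 = 23 kHz, folds to fs − 33 kHz = 13 kHz.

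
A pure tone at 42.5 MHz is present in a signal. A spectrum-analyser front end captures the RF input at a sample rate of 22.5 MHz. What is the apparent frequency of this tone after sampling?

2.5 MHz

42.5 MHz mod fs = 20 MHz.
20 MHz > fs/2 = 11.25 MHz, folds to fs − 20 MHz = 2.5 MHz.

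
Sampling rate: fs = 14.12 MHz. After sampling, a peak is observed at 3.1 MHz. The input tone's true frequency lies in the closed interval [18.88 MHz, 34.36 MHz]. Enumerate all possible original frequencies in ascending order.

25.14 MHz, 31.34 MHz

Frequencies that alias to 3.1 MHz are k·fs ± 3.1 MHz for integer k ≥ 0.
k=0: 3.1 MHz.
k=1: 11.02 MHz, 17.22 MHz.
k=2: 25.14 MHz, 31.34 MHz.
k=3: 39.26 MHz, 45.46 MHz.
Within [18.88 MHz, 34.36 MHz]: 25.14 MHz, 31.34 MHz.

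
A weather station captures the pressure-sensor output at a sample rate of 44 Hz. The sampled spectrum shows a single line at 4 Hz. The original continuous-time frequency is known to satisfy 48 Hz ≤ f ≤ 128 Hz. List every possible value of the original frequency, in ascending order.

Frequencies that alias to 4 Hz are k·fs ± 4 Hz for integer k ≥ 0.
k=0: 4 Hz.
k=1: 40 Hz, 48 Hz.
k=2: 84 Hz, 92 Hz.
k=3: 128 Hz, 136 Hz.
k=4: 172 Hz, 180 Hz.
Within [48 Hz, 128 Hz]: 48 Hz, 84 Hz, 92 Hz, 128 Hz.

48 Hz, 84 Hz, 92 Hz, 128 Hz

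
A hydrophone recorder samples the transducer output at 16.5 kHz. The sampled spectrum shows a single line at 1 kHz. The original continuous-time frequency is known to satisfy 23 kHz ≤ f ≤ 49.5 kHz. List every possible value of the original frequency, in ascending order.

Frequencies that alias to 1 kHz are k·fs ± 1 kHz for integer k ≥ 0.
k=0: 1 kHz.
k=1: 15.5 kHz, 17.5 kHz.
k=2: 32 kHz, 34 kHz.
k=3: 48.5 kHz, 50.5 kHz.
k=4: 65 kHz, 67 kHz.
Within [23 kHz, 49.5 kHz]: 32 kHz, 34 kHz, 48.5 kHz.

32 kHz, 34 kHz, 48.5 kHz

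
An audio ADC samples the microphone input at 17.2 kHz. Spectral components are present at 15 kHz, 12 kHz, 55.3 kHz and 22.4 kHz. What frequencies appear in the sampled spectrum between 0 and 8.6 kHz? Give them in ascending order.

2.2 kHz, 3.7 kHz, 5.2 kHz

fs/2 = 8.6 kHz.
15 kHz > fs/2 = 8.6 kHz, folds to fs − 15 kHz = 2.2 kHz.
12 kHz > fs/2 = 8.6 kHz, folds to fs − 12 kHz = 5.2 kHz.
55.3 kHz mod fs = 3.7 kHz.
3.7 kHz ≤ fs/2 = 8.6 kHz, appears at 3.7 kHz.
22.4 kHz mod fs = 5.2 kHz.
5.2 kHz ≤ fs/2 = 8.6 kHz, appears at 5.2 kHz.
Distinct values: {2.2 kHz, 3.7 kHz, 5.2 kHz}.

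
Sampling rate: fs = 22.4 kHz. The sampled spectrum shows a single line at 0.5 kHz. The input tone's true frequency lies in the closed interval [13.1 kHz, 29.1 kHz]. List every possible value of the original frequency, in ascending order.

Frequencies that alias to 0.5 kHz are k·fs ± 0.5 kHz for integer k ≥ 0.
k=0: 0.5 kHz.
k=1: 21.9 kHz, 22.9 kHz.
k=2: 44.3 kHz, 45.3 kHz.
Within [13.1 kHz, 29.1 kHz]: 21.9 kHz, 22.9 kHz.

21.9 kHz, 22.9 kHz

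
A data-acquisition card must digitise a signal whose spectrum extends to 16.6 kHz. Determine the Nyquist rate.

Nyquist rate = 2 × 16.6 kHz = 33.2 kHz.

33.2 kHz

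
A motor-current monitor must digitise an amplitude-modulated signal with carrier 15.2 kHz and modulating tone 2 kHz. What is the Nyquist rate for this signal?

34.4 kHz

AM sidebands sit at fc ± fm = 13.2 kHz and 17.2 kHz.
Highest-frequency component: 17.2 kHz.
Nyquist rate = 2 × 17.2 kHz = 34.4 kHz.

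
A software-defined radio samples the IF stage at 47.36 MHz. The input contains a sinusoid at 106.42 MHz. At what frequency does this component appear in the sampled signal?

11.7 MHz

106.42 MHz mod fs = 11.7 MHz.
11.7 MHz ≤ fs/2 = 23.68 MHz, appears at 11.7 MHz.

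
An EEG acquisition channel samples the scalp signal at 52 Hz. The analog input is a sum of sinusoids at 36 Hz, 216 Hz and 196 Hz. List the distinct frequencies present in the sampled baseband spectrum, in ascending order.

fs/2 = 26 Hz.
36 Hz > fs/2 = 26 Hz, folds to fs − 36 Hz = 16 Hz.
216 Hz mod fs = 8 Hz.
8 Hz ≤ fs/2 = 26 Hz, appears at 8 Hz.
196 Hz mod fs = 40 Hz.
40 Hz > fs/2 = 26 Hz, folds to fs − 40 Hz = 12 Hz.
Distinct values: {8 Hz, 12 Hz, 16 Hz}.

8 Hz, 12 Hz, 16 Hz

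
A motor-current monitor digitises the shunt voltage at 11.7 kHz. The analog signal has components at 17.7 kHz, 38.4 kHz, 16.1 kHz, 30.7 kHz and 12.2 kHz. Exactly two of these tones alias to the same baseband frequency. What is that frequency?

4.4 kHz

fs/2 = 5.85 kHz.
17.7 kHz mod fs = 6 kHz.
6 kHz > fs/2 = 5.85 kHz, folds to fs − 6 kHz = 5.7 kHz.
38.4 kHz mod fs = 3.3 kHz.
3.3 kHz ≤ fs/2 = 5.85 kHz, appears at 3.3 kHz.
16.1 kHz mod fs = 4.4 kHz.
4.4 kHz ≤ fs/2 = 5.85 kHz, appears at 4.4 kHz.
30.7 kHz mod fs = 7.3 kHz.
7.3 kHz > fs/2 = 5.85 kHz, folds to fs − 7.3 kHz = 4.4 kHz.
12.2 kHz mod fs = 0.5 kHz.
0.5 kHz ≤ fs/2 = 5.85 kHz, appears at 0.5 kHz.
16.1 kHz and 30.7 kHz both map to 4.4 kHz.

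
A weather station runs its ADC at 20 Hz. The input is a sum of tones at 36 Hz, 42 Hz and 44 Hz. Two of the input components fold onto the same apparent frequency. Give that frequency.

fs/2 = 10 Hz.
36 Hz mod fs = 16 Hz.
16 Hz > fs/2 = 10 Hz, folds to fs − 16 Hz = 4 Hz.
42 Hz mod fs = 2 Hz.
2 Hz ≤ fs/2 = 10 Hz, appears at 2 Hz.
44 Hz mod fs = 4 Hz.
4 Hz ≤ fs/2 = 10 Hz, appears at 4 Hz.
36 Hz and 44 Hz both map to 4 Hz.

4 Hz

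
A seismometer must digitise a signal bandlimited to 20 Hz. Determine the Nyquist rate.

40 Hz

Nyquist rate = 2 × 20 Hz = 40 Hz.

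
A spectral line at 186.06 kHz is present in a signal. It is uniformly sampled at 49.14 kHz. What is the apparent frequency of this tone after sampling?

186.06 kHz mod fs = 38.64 kHz.
38.64 kHz > fs/2 = 24.57 kHz, folds to fs − 38.64 kHz = 10.5 kHz.

10.5 kHz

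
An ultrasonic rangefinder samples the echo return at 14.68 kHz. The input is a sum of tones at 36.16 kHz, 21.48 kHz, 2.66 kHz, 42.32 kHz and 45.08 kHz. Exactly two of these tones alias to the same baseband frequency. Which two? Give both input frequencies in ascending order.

fs/2 = 7.34 kHz.
36.16 kHz mod fs = 6.8 kHz.
6.8 kHz ≤ fs/2 = 7.34 kHz, appears at 6.8 kHz.
21.48 kHz mod fs = 6.8 kHz.
6.8 kHz ≤ fs/2 = 7.34 kHz, appears at 6.8 kHz.
2.66 kHz ≤ fs/2 = 7.34 kHz, passes unchanged.
42.32 kHz mod fs = 12.96 kHz.
12.96 kHz > fs/2 = 7.34 kHz, folds to fs − 12.96 kHz = 1.72 kHz.
45.08 kHz mod fs = 1.04 kHz.
1.04 kHz ≤ fs/2 = 7.34 kHz, appears at 1.04 kHz.
21.48 kHz and 36.16 kHz both map to 6.8 kHz.

21.48 kHz, 36.16 kHz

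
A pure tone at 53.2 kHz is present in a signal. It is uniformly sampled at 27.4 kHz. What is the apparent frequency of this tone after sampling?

1.6 kHz

53.2 kHz mod fs = 25.8 kHz.
25.8 kHz > fs/2 = 13.7 kHz, folds to fs − 25.8 kHz = 1.6 kHz.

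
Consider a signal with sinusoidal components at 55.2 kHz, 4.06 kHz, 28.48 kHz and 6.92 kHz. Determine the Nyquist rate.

110.4 kHz

Highest-frequency component: 55.2 kHz.
Nyquist rate = 2 × 55.2 kHz = 110.4 kHz.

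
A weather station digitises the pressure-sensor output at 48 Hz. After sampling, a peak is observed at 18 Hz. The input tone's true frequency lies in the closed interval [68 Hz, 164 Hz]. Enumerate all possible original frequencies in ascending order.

78 Hz, 114 Hz, 126 Hz, 162 Hz

Frequencies that alias to 18 Hz are k·fs ± 18 Hz for integer k ≥ 0.
k=0: 18 Hz.
k=1: 30 Hz, 66 Hz.
k=2: 78 Hz, 114 Hz.
k=3: 126 Hz, 162 Hz.
k=4: 174 Hz, 210 Hz.
Within [68 Hz, 164 Hz]: 78 Hz, 114 Hz, 126 Hz, 162 Hz.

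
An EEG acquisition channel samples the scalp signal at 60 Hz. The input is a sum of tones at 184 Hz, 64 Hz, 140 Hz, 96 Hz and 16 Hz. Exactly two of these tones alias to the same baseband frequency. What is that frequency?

4 Hz

fs/2 = 30 Hz.
184 Hz mod fs = 4 Hz.
4 Hz ≤ fs/2 = 30 Hz, appears at 4 Hz.
64 Hz mod fs = 4 Hz.
4 Hz ≤ fs/2 = 30 Hz, appears at 4 Hz.
140 Hz mod fs = 20 Hz.
20 Hz ≤ fs/2 = 30 Hz, appears at 20 Hz.
96 Hz mod fs = 36 Hz.
36 Hz > fs/2 = 30 Hz, folds to fs − 36 Hz = 24 Hz.
16 Hz ≤ fs/2 = 30 Hz, passes unchanged.
64 Hz and 184 Hz both map to 4 Hz.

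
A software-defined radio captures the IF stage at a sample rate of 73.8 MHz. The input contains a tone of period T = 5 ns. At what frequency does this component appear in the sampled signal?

21.4 MHz

T = 5 ns → f = 1/T = 200 MHz.
200 MHz mod fs = 52.4 MHz.
52.4 MHz > fs/2 = 36.9 MHz, folds to fs − 52.4 MHz = 21.4 MHz.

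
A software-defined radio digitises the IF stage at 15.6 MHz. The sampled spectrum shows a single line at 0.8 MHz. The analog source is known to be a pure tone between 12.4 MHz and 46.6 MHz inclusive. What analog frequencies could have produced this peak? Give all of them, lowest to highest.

14.8 MHz, 16.4 MHz, 30.4 MHz, 32 MHz, 46 MHz

Frequencies that alias to 0.8 MHz are k·fs ± 0.8 MHz for integer k ≥ 0.
k=0: 0.8 MHz.
k=1: 14.8 MHz, 16.4 MHz.
k=2: 30.4 MHz, 32 MHz.
k=3: 46 MHz, 47.6 MHz.
k=4: 61.6 MHz, 63.2 MHz.
Within [12.4 MHz, 46.6 MHz]: 14.8 MHz, 16.4 MHz, 30.4 MHz, 32 MHz, 46 MHz.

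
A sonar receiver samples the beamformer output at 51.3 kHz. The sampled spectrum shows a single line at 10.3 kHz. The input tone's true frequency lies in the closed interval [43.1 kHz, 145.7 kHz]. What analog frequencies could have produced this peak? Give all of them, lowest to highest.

61.6 kHz, 92.3 kHz, 112.9 kHz, 143.6 kHz

Frequencies that alias to 10.3 kHz are k·fs ± 10.3 kHz for integer k ≥ 0.
k=0: 10.3 kHz.
k=1: 41 kHz, 61.6 kHz.
k=2: 92.3 kHz, 112.9 kHz.
k=3: 143.6 kHz, 164.2 kHz.
k=4: 194.9 kHz, 215.5 kHz.
Within [43.1 kHz, 145.7 kHz]: 61.6 kHz, 92.3 kHz, 112.9 kHz, 143.6 kHz.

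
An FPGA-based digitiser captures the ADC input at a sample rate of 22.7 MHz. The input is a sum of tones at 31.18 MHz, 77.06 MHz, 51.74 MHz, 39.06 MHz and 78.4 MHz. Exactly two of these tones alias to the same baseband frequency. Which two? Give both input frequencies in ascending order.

39.06 MHz, 51.74 MHz

fs/2 = 11.35 MHz.
31.18 MHz mod fs = 8.48 MHz.
8.48 MHz ≤ fs/2 = 11.35 MHz, appears at 8.48 MHz.
77.06 MHz mod fs = 8.96 MHz.
8.96 MHz ≤ fs/2 = 11.35 MHz, appears at 8.96 MHz.
51.74 MHz mod fs = 6.34 MHz.
6.34 MHz ≤ fs/2 = 11.35 MHz, appears at 6.34 MHz.
39.06 MHz mod fs = 16.36 MHz.
16.36 MHz > fs/2 = 11.35 MHz, folds to fs − 16.36 MHz = 6.34 MHz.
78.4 MHz mod fs = 10.3 MHz.
10.3 MHz ≤ fs/2 = 11.35 MHz, appears at 10.3 MHz.
39.06 MHz and 51.74 MHz both map to 6.34 MHz.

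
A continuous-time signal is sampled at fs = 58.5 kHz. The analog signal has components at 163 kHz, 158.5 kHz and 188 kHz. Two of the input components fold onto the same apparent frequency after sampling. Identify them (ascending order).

163 kHz, 188 kHz

fs/2 = 29.25 kHz.
163 kHz mod fs = 46 kHz.
46 kHz > fs/2 = 29.25 kHz, folds to fs − 46 kHz = 12.5 kHz.
158.5 kHz mod fs = 41.5 kHz.
41.5 kHz > fs/2 = 29.25 kHz, folds to fs − 41.5 kHz = 17 kHz.
188 kHz mod fs = 12.5 kHz.
12.5 kHz ≤ fs/2 = 29.25 kHz, appears at 12.5 kHz.
163 kHz and 188 kHz both map to 12.5 kHz.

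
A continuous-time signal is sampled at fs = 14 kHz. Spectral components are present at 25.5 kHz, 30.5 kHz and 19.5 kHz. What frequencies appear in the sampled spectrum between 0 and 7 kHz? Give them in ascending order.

fs/2 = 7 kHz.
25.5 kHz mod fs = 11.5 kHz.
11.5 kHz > fs/2 = 7 kHz, folds to fs − 11.5 kHz = 2.5 kHz.
30.5 kHz mod fs = 2.5 kHz.
2.5 kHz ≤ fs/2 = 7 kHz, appears at 2.5 kHz.
19.5 kHz mod fs = 5.5 kHz.
5.5 kHz ≤ fs/2 = 7 kHz, appears at 5.5 kHz.
Distinct values: {2.5 kHz, 5.5 kHz}.

2.5 kHz, 5.5 kHz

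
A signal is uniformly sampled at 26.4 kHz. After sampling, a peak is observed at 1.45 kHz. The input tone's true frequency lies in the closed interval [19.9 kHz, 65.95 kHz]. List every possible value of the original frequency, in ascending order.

24.95 kHz, 27.85 kHz, 51.35 kHz, 54.25 kHz

Frequencies that alias to 1.45 kHz are k·fs ± 1.45 kHz for integer k ≥ 0.
k=0: 1.45 kHz.
k=1: 24.95 kHz, 27.85 kHz.
k=2: 51.35 kHz, 54.25 kHz.
k=3: 77.75 kHz, 80.65 kHz.
Within [19.9 kHz, 65.95 kHz]: 24.95 kHz, 27.85 kHz, 51.35 kHz, 54.25 kHz.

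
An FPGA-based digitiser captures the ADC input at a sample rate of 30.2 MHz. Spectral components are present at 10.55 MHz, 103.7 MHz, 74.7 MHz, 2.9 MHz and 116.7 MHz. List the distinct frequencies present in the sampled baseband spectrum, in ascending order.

fs/2 = 15.1 MHz.
10.55 MHz ≤ fs/2 = 15.1 MHz, passes unchanged.
103.7 MHz mod fs = 13.1 MHz.
13.1 MHz ≤ fs/2 = 15.1 MHz, appears at 13.1 MHz.
74.7 MHz mod fs = 14.3 MHz.
14.3 MHz ≤ fs/2 = 15.1 MHz, appears at 14.3 MHz.
2.9 MHz ≤ fs/2 = 15.1 MHz, passes unchanged.
116.7 MHz mod fs = 26.1 MHz.
26.1 MHz > fs/2 = 15.1 MHz, folds to fs − 26.1 MHz = 4.1 MHz.
Distinct values: {2.9 MHz, 4.1 MHz, 10.55 MHz, 13.1 MHz, 14.3 MHz}.

2.9 MHz, 4.1 MHz, 10.55 MHz, 13.1 MHz, 14.3 MHz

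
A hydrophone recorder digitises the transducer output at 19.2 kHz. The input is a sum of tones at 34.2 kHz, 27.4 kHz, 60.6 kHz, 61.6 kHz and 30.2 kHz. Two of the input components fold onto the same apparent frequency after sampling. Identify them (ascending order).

fs/2 = 9.6 kHz.
34.2 kHz mod fs = 15 kHz.
15 kHz > fs/2 = 9.6 kHz, folds to fs − 15 kHz = 4.2 kHz.
27.4 kHz mod fs = 8.2 kHz.
8.2 kHz ≤ fs/2 = 9.6 kHz, appears at 8.2 kHz.
60.6 kHz mod fs = 3 kHz.
3 kHz ≤ fs/2 = 9.6 kHz, appears at 3 kHz.
61.6 kHz mod fs = 4 kHz.
4 kHz ≤ fs/2 = 9.6 kHz, appears at 4 kHz.
30.2 kHz mod fs = 11 kHz.
11 kHz > fs/2 = 9.6 kHz, folds to fs − 11 kHz = 8.2 kHz.
27.4 kHz and 30.2 kHz both map to 8.2 kHz.

27.4 kHz, 30.2 kHz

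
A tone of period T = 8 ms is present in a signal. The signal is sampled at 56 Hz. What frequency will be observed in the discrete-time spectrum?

13 Hz

T = 8 ms → f = 1/T = 125 Hz.
125 Hz mod fs = 13 Hz.
13 Hz ≤ fs/2 = 28 Hz, appears at 13 Hz.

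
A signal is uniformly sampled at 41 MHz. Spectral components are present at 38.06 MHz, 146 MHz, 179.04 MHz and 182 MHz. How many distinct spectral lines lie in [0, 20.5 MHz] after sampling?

fs/2 = 20.5 MHz.
38.06 MHz > fs/2 = 20.5 MHz, folds to fs − 38.06 MHz = 2.94 MHz.
146 MHz mod fs = 23 MHz.
23 MHz > fs/2 = 20.5 MHz, folds to fs − 23 MHz = 18 MHz.
179.04 MHz mod fs = 15.04 MHz.
15.04 MHz ≤ fs/2 = 20.5 MHz, appears at 15.04 MHz.
182 MHz mod fs = 18 MHz.
18 MHz ≤ fs/2 = 20.5 MHz, appears at 18 MHz.
Distinct values: {2.94 MHz, 15.04 MHz, 18 MHz} → 3.

3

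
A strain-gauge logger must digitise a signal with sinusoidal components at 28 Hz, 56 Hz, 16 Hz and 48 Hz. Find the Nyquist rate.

Highest-frequency component: 56 Hz.
Nyquist rate = 2 × 56 Hz = 112 Hz.

112 Hz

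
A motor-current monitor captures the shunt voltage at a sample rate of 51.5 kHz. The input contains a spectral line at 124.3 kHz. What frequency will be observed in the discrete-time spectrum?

21.3 kHz

124.3 kHz mod fs = 21.3 kHz.
21.3 kHz ≤ fs/2 = 25.75 kHz, appears at 21.3 kHz.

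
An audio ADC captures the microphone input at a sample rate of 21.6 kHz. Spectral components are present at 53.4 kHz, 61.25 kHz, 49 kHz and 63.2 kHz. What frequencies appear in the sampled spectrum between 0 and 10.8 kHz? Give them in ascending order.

fs/2 = 10.8 kHz.
53.4 kHz mod fs = 10.2 kHz.
10.2 kHz ≤ fs/2 = 10.8 kHz, appears at 10.2 kHz.
61.25 kHz mod fs = 18.05 kHz.
18.05 kHz > fs/2 = 10.8 kHz, folds to fs − 18.05 kHz = 3.55 kHz.
49 kHz mod fs = 5.8 kHz.
5.8 kHz ≤ fs/2 = 10.8 kHz, appears at 5.8 kHz.
63.2 kHz mod fs = 20 kHz.
20 kHz > fs/2 = 10.8 kHz, folds to fs − 20 kHz = 1.6 kHz.
Distinct values: {1.6 kHz, 3.55 kHz, 5.8 kHz, 10.2 kHz}.

1.6 kHz, 3.55 kHz, 5.8 kHz, 10.2 kHz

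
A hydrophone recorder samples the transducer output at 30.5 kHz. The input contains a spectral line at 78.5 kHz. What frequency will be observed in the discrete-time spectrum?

78.5 kHz mod fs = 17.5 kHz.
17.5 kHz > fs/2 = 15.25 kHz, folds to fs − 17.5 kHz = 13 kHz.

13 kHz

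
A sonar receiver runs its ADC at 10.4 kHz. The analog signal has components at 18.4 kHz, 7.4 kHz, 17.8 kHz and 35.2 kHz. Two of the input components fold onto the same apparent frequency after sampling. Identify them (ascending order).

fs/2 = 5.2 kHz.
18.4 kHz mod fs = 8 kHz.
8 kHz > fs/2 = 5.2 kHz, folds to fs − 8 kHz = 2.4 kHz.
7.4 kHz > fs/2 = 5.2 kHz, folds to fs − 7.4 kHz = 3 kHz.
17.8 kHz mod fs = 7.4 kHz.
7.4 kHz > fs/2 = 5.2 kHz, folds to fs − 7.4 kHz = 3 kHz.
35.2 kHz mod fs = 4 kHz.
4 kHz ≤ fs/2 = 5.2 kHz, appears at 4 kHz.
7.4 kHz and 17.8 kHz both map to 3 kHz.

7.4 kHz, 17.8 kHz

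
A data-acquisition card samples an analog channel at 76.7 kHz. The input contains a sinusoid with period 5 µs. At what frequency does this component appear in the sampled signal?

30.1 kHz

T = 5 µs → f = 1/T = 200 kHz.
200 kHz mod fs = 46.6 kHz.
46.6 kHz > fs/2 = 38.35 kHz, folds to fs − 46.6 kHz = 30.1 kHz.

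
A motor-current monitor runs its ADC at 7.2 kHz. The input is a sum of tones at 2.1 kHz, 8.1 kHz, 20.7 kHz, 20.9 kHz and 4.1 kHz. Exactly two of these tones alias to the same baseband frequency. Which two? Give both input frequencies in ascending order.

fs/2 = 3.6 kHz.
2.1 kHz ≤ fs/2 = 3.6 kHz, passes unchanged.
8.1 kHz mod fs = 0.9 kHz.
0.9 kHz ≤ fs/2 = 3.6 kHz, appears at 0.9 kHz.
20.7 kHz mod fs = 6.3 kHz.
6.3 kHz > fs/2 = 3.6 kHz, folds to fs − 6.3 kHz = 0.9 kHz.
20.9 kHz mod fs = 6.5 kHz.
6.5 kHz > fs/2 = 3.6 kHz, folds to fs − 6.5 kHz = 0.7 kHz.
4.1 kHz > fs/2 = 3.6 kHz, folds to fs − 4.1 kHz = 3.1 kHz.
8.1 kHz and 20.7 kHz both map to 0.9 kHz.

8.1 kHz, 20.7 kHz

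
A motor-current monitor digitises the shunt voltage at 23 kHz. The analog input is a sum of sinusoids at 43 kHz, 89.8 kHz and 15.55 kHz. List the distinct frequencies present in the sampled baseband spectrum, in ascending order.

2.2 kHz, 3 kHz, 7.45 kHz

fs/2 = 11.5 kHz.
43 kHz mod fs = 20 kHz.
20 kHz > fs/2 = 11.5 kHz, folds to fs − 20 kHz = 3 kHz.
89.8 kHz mod fs = 20.8 kHz.
20.8 kHz > fs/2 = 11.5 kHz, folds to fs − 20.8 kHz = 2.2 kHz.
15.55 kHz > fs/2 = 11.5 kHz, folds to fs − 15.55 kHz = 7.45 kHz.
Distinct values: {2.2 kHz, 3 kHz, 7.45 kHz}.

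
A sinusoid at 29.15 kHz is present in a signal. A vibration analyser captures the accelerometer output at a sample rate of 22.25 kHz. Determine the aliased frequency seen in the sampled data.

29.15 kHz mod fs = 6.9 kHz.
6.9 kHz ≤ fs/2 = 11.125 kHz, appears at 6.9 kHz.

6.9 kHz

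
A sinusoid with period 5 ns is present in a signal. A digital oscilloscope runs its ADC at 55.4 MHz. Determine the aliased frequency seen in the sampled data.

T = 5 ns → f = 1/T = 200 MHz.
200 MHz mod fs = 33.8 MHz.
33.8 MHz > fs/2 = 27.7 MHz, folds to fs − 33.8 MHz = 21.6 MHz.

21.6 MHz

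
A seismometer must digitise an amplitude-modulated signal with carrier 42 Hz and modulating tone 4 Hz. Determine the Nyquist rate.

92 Hz

AM sidebands sit at fc ± fm = 38 Hz and 46 Hz.
Highest-frequency component: 46 Hz.
Nyquist rate = 2 × 46 Hz = 92 Hz.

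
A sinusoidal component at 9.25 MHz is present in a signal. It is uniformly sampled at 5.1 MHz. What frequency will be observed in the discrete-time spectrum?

0.95 MHz

9.25 MHz mod fs = 4.15 MHz.
4.15 MHz > fs/2 = 2.55 MHz, folds to fs − 4.15 MHz = 0.95 MHz.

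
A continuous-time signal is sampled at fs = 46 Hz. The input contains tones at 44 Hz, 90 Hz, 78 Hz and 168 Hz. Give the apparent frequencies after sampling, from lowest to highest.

fs/2 = 23 Hz.
44 Hz > fs/2 = 23 Hz, folds to fs − 44 Hz = 2 Hz.
90 Hz mod fs = 44 Hz.
44 Hz > fs/2 = 23 Hz, folds to fs − 44 Hz = 2 Hz.
78 Hz mod fs = 32 Hz.
32 Hz > fs/2 = 23 Hz, folds to fs − 32 Hz = 14 Hz.
168 Hz mod fs = 30 Hz.
30 Hz > fs/2 = 23 Hz, folds to fs − 30 Hz = 16 Hz.
Distinct values: {2 Hz, 14 Hz, 16 Hz}.

2 Hz, 14 Hz, 16 Hz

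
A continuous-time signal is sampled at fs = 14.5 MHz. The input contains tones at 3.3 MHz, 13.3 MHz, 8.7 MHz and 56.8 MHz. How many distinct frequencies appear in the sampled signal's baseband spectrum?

fs/2 = 7.25 MHz.
3.3 MHz ≤ fs/2 = 7.25 MHz, passes unchanged.
13.3 MHz > fs/2 = 7.25 MHz, folds to fs − 13.3 MHz = 1.2 MHz.
8.7 MHz > fs/2 = 7.25 MHz, folds to fs − 8.7 MHz = 5.8 MHz.
56.8 MHz mod fs = 13.3 MHz.
13.3 MHz > fs/2 = 7.25 MHz, folds to fs − 13.3 MHz = 1.2 MHz.
Distinct values: {1.2 MHz, 3.3 MHz, 5.8 MHz} → 3.

3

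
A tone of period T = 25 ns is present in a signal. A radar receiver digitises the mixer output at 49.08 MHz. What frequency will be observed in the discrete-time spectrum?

T = 25 ns → f = 1/T = 40 MHz.
40 MHz > fs/2 = 24.54 MHz, folds to fs − 40 MHz = 9.08 MHz.

9.08 MHz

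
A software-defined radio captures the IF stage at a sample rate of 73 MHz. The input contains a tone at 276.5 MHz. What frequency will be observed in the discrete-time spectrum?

15.5 MHz

276.5 MHz mod fs = 57.5 MHz.
57.5 MHz > fs/2 = 36.5 MHz, folds to fs − 57.5 MHz = 15.5 MHz.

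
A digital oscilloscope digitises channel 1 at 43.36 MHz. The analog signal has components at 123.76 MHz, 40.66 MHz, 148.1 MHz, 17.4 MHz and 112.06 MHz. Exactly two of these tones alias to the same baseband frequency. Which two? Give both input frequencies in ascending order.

fs/2 = 21.68 MHz.
123.76 MHz mod fs = 37.04 MHz.
37.04 MHz > fs/2 = 21.68 MHz, folds to fs − 37.04 MHz = 6.32 MHz.
40.66 MHz > fs/2 = 21.68 MHz, folds to fs − 40.66 MHz = 2.7 MHz.
148.1 MHz mod fs = 18.02 MHz.
18.02 MHz ≤ fs/2 = 21.68 MHz, appears at 18.02 MHz.
17.4 MHz ≤ fs/2 = 21.68 MHz, passes unchanged.
112.06 MHz mod fs = 25.34 MHz.
25.34 MHz > fs/2 = 21.68 MHz, folds to fs − 25.34 MHz = 18.02 MHz.
112.06 MHz and 148.1 MHz both map to 18.02 MHz.

112.06 MHz, 148.1 MHz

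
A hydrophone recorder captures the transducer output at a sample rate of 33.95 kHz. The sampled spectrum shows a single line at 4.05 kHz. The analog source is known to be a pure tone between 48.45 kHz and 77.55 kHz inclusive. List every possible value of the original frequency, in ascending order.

63.85 kHz, 71.95 kHz

Frequencies that alias to 4.05 kHz are k·fs ± 4.05 kHz for integer k ≥ 0.
k=0: 4.05 kHz.
k=1: 29.9 kHz, 38 kHz.
k=2: 63.85 kHz, 71.95 kHz.
k=3: 97.8 kHz, 105.9 kHz.
Within [48.45 kHz, 77.55 kHz]: 63.85 kHz, 71.95 kHz.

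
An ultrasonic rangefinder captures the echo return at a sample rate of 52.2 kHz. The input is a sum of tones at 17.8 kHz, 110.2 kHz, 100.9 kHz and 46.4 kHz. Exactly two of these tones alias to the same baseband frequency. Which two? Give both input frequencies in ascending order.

fs/2 = 26.1 kHz.
17.8 kHz ≤ fs/2 = 26.1 kHz, passes unchanged.
110.2 kHz mod fs = 5.8 kHz.
5.8 kHz ≤ fs/2 = 26.1 kHz, appears at 5.8 kHz.
100.9 kHz mod fs = 48.7 kHz.
48.7 kHz > fs/2 = 26.1 kHz, folds to fs − 48.7 kHz = 3.5 kHz.
46.4 kHz > fs/2 = 26.1 kHz, folds to fs − 46.4 kHz = 5.8 kHz.
46.4 kHz and 110.2 kHz both map to 5.8 kHz.

46.4 kHz, 110.2 kHz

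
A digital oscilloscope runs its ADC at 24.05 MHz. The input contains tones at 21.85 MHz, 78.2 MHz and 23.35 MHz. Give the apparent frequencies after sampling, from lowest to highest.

0.7 MHz, 2.2 MHz, 6.05 MHz

fs/2 = 12.025 MHz.
21.85 MHz > fs/2 = 12.025 MHz, folds to fs − 21.85 MHz = 2.2 MHz.
78.2 MHz mod fs = 6.05 MHz.
6.05 MHz ≤ fs/2 = 12.025 MHz, appears at 6.05 MHz.
23.35 MHz > fs/2 = 12.025 MHz, folds to fs − 23.35 MHz = 0.7 MHz.
Distinct values: {0.7 MHz, 2.2 MHz, 6.05 MHz}.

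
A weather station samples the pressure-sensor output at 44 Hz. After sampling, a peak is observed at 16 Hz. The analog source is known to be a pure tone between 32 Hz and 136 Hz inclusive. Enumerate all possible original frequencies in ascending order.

60 Hz, 72 Hz, 104 Hz, 116 Hz

Frequencies that alias to 16 Hz are k·fs ± 16 Hz for integer k ≥ 0.
k=0: 16 Hz.
k=1: 28 Hz, 60 Hz.
k=2: 72 Hz, 104 Hz.
k=3: 116 Hz, 148 Hz.
k=4: 160 Hz, 192 Hz.
Within [32 Hz, 136 Hz]: 60 Hz, 72 Hz, 104 Hz, 116 Hz.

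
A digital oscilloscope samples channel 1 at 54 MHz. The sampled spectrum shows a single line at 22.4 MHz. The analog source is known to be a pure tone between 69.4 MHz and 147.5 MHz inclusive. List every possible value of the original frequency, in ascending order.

76.4 MHz, 85.6 MHz, 130.4 MHz, 139.6 MHz

Frequencies that alias to 22.4 MHz are k·fs ± 22.4 MHz for integer k ≥ 0.
k=0: 22.4 MHz.
k=1: 31.6 MHz, 76.4 MHz.
k=2: 85.6 MHz, 130.4 MHz.
k=3: 139.6 MHz, 184.4 MHz.
k=4: 193.6 MHz, 238.4 MHz.
Within [69.4 MHz, 147.5 MHz]: 76.4 MHz, 85.6 MHz, 130.4 MHz, 139.6 MHz.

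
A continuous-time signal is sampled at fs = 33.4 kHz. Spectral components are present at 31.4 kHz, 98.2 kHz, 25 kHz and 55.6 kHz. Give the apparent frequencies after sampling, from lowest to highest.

2 kHz, 8.4 kHz, 11.2 kHz

fs/2 = 16.7 kHz.
31.4 kHz > fs/2 = 16.7 kHz, folds to fs − 31.4 kHz = 2 kHz.
98.2 kHz mod fs = 31.4 kHz.
31.4 kHz > fs/2 = 16.7 kHz, folds to fs − 31.4 kHz = 2 kHz.
25 kHz > fs/2 = 16.7 kHz, folds to fs − 25 kHz = 8.4 kHz.
55.6 kHz mod fs = 22.2 kHz.
22.2 kHz > fs/2 = 16.7 kHz, folds to fs − 22.2 kHz = 11.2 kHz.
Distinct values: {2 kHz, 8.4 kHz, 11.2 kHz}.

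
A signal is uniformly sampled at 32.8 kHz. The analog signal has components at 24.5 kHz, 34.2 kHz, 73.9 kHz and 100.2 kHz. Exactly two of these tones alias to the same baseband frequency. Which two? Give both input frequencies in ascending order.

fs/2 = 16.4 kHz.
24.5 kHz > fs/2 = 16.4 kHz, folds to fs − 24.5 kHz = 8.3 kHz.
34.2 kHz mod fs = 1.4 kHz.
1.4 kHz ≤ fs/2 = 16.4 kHz, appears at 1.4 kHz.
73.9 kHz mod fs = 8.3 kHz.
8.3 kHz ≤ fs/2 = 16.4 kHz, appears at 8.3 kHz.
100.2 kHz mod fs = 1.8 kHz.
1.8 kHz ≤ fs/2 = 16.4 kHz, appears at 1.8 kHz.
24.5 kHz and 73.9 kHz both map to 8.3 kHz.

24.5 kHz, 73.9 kHz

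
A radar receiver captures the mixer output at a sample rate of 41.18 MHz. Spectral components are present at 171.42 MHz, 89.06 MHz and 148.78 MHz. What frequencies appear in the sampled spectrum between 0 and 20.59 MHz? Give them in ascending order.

fs/2 = 20.59 MHz.
171.42 MHz mod fs = 6.7 MHz.
6.7 MHz ≤ fs/2 = 20.59 MHz, appears at 6.7 MHz.
89.06 MHz mod fs = 6.7 MHz.
6.7 MHz ≤ fs/2 = 20.59 MHz, appears at 6.7 MHz.
148.78 MHz mod fs = 25.24 MHz.
25.24 MHz > fs/2 = 20.59 MHz, folds to fs − 25.24 MHz = 15.94 MHz.
Distinct values: {6.7 MHz, 15.94 MHz}.

6.7 MHz, 15.94 MHz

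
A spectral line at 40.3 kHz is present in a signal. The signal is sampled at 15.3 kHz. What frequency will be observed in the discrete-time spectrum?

40.3 kHz mod fs = 9.7 kHz.
9.7 kHz > fs/2 = 7.65 kHz, folds to fs − 9.7 kHz = 5.6 kHz.

5.6 kHz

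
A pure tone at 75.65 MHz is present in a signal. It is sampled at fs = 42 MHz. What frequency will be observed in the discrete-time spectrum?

75.65 MHz mod fs = 33.65 MHz.
33.65 MHz > fs/2 = 21 MHz, folds to fs − 33.65 MHz = 8.35 MHz.

8.35 MHz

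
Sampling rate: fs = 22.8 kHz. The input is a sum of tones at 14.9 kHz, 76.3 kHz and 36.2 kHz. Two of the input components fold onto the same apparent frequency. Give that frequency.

7.9 kHz

fs/2 = 11.4 kHz.
14.9 kHz > fs/2 = 11.4 kHz, folds to fs − 14.9 kHz = 7.9 kHz.
76.3 kHz mod fs = 7.9 kHz.
7.9 kHz ≤ fs/2 = 11.4 kHz, appears at 7.9 kHz.
36.2 kHz mod fs = 13.4 kHz.
13.4 kHz > fs/2 = 11.4 kHz, folds to fs − 13.4 kHz = 9.4 kHz.
14.9 kHz and 76.3 kHz both map to 7.9 kHz.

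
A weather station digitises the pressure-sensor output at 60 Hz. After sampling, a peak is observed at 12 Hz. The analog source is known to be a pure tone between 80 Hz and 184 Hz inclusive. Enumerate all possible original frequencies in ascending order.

108 Hz, 132 Hz, 168 Hz

Frequencies that alias to 12 Hz are k·fs ± 12 Hz for integer k ≥ 0.
k=0: 12 Hz.
k=1: 48 Hz, 72 Hz.
k=2: 108 Hz, 132 Hz.
k=3: 168 Hz, 192 Hz.
k=4: 228 Hz, 252 Hz.
Within [80 Hz, 184 Hz]: 108 Hz, 132 Hz, 168 Hz.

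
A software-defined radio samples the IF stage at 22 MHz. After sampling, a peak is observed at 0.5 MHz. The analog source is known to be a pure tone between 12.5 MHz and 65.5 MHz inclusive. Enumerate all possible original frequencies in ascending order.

21.5 MHz, 22.5 MHz, 43.5 MHz, 44.5 MHz, 65.5 MHz

Frequencies that alias to 0.5 MHz are k·fs ± 0.5 MHz for integer k ≥ 0.
k=0: 0.5 MHz.
k=1: 21.5 MHz, 22.5 MHz.
k=2: 43.5 MHz, 44.5 MHz.
k=3: 65.5 MHz, 66.5 MHz.
k=4: 87.5 MHz, 88.5 MHz.
Within [12.5 MHz, 65.5 MHz]: 21.5 MHz, 22.5 MHz, 43.5 MHz, 44.5 MHz, 65.5 MHz.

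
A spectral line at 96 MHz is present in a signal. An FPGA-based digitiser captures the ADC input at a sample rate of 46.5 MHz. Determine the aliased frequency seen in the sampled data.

3 MHz

96 MHz mod fs = 3 MHz.
3 MHz ≤ fs/2 = 23.25 MHz, appears at 3 MHz.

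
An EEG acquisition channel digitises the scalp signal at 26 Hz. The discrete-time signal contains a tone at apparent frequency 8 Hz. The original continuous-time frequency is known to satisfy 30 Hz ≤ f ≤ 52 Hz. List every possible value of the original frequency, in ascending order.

34 Hz, 44 Hz

Frequencies that alias to 8 Hz are k·fs ± 8 Hz for integer k ≥ 0.
k=0: 8 Hz.
k=1: 18 Hz, 34 Hz.
k=2: 44 Hz, 60 Hz.
k=3: 70 Hz, 86 Hz.
Within [30 Hz, 52 Hz]: 34 Hz, 44 Hz.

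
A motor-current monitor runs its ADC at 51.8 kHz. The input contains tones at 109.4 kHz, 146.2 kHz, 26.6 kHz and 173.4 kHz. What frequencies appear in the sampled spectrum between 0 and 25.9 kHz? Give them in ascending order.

5.8 kHz, 9.2 kHz, 18 kHz, 25.2 kHz

fs/2 = 25.9 kHz.
109.4 kHz mod fs = 5.8 kHz.
5.8 kHz ≤ fs/2 = 25.9 kHz, appears at 5.8 kHz.
146.2 kHz mod fs = 42.6 kHz.
42.6 kHz > fs/2 = 25.9 kHz, folds to fs − 42.6 kHz = 9.2 kHz.
26.6 kHz > fs/2 = 25.9 kHz, folds to fs − 26.6 kHz = 25.2 kHz.
173.4 kHz mod fs = 18 kHz.
18 kHz ≤ fs/2 = 25.9 kHz, appears at 18 kHz.
Distinct values: {5.8 kHz, 9.2 kHz, 18 kHz, 25.2 kHz}.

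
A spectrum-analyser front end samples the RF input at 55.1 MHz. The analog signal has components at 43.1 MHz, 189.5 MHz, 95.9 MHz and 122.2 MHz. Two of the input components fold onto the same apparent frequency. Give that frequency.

fs/2 = 27.55 MHz.
43.1 MHz > fs/2 = 27.55 MHz, folds to fs − 43.1 MHz = 12 MHz.
189.5 MHz mod fs = 24.2 MHz.
24.2 MHz ≤ fs/2 = 27.55 MHz, appears at 24.2 MHz.
95.9 MHz mod fs = 40.8 MHz.
40.8 MHz > fs/2 = 27.55 MHz, folds to fs − 40.8 MHz = 14.3 MHz.
122.2 MHz mod fs = 12 MHz.
12 MHz ≤ fs/2 = 27.55 MHz, appears at 12 MHz.
43.1 MHz and 122.2 MHz both map to 12 MHz.

12 MHz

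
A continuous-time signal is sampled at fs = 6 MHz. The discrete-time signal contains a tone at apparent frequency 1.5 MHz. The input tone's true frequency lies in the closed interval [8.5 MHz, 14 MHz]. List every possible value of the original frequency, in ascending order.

10.5 MHz, 13.5 MHz

Frequencies that alias to 1.5 MHz are k·fs ± 1.5 MHz for integer k ≥ 0.
k=0: 1.5 MHz.
k=1: 4.5 MHz, 7.5 MHz.
k=2: 10.5 MHz, 13.5 MHz.
k=3: 16.5 MHz, 19.5 MHz.
Within [8.5 MHz, 14 MHz]: 10.5 MHz, 13.5 MHz.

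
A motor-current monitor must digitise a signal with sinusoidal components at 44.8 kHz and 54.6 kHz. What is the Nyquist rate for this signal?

Highest-frequency component: 54.6 kHz.
Nyquist rate = 2 × 54.6 kHz = 109.2 kHz.

109.2 kHz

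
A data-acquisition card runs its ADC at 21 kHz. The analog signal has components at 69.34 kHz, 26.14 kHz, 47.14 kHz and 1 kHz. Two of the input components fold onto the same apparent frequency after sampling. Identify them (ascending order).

fs/2 = 10.5 kHz.
69.34 kHz mod fs = 6.34 kHz.
6.34 kHz ≤ fs/2 = 10.5 kHz, appears at 6.34 kHz.
26.14 kHz mod fs = 5.14 kHz.
5.14 kHz ≤ fs/2 = 10.5 kHz, appears at 5.14 kHz.
47.14 kHz mod fs = 5.14 kHz.
5.14 kHz ≤ fs/2 = 10.5 kHz, appears at 5.14 kHz.
1 kHz ≤ fs/2 = 10.5 kHz, passes unchanged.
26.14 kHz and 47.14 kHz both map to 5.14 kHz.

26.14 kHz, 47.14 kHz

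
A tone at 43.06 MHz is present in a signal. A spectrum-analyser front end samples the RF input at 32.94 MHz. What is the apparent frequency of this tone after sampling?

10.12 MHz

43.06 MHz mod fs = 10.12 MHz.
10.12 MHz ≤ fs/2 = 16.47 MHz, appears at 10.12 MHz.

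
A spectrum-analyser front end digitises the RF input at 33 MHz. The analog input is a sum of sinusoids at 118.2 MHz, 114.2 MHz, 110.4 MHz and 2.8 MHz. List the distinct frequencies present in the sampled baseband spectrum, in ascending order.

2.8 MHz, 11.4 MHz, 13.8 MHz, 15.2 MHz

fs/2 = 16.5 MHz.
118.2 MHz mod fs = 19.2 MHz.
19.2 MHz > fs/2 = 16.5 MHz, folds to fs − 19.2 MHz = 13.8 MHz.
114.2 MHz mod fs = 15.2 MHz.
15.2 MHz ≤ fs/2 = 16.5 MHz, appears at 15.2 MHz.
110.4 MHz mod fs = 11.4 MHz.
11.4 MHz ≤ fs/2 = 16.5 MHz, appears at 11.4 MHz.
2.8 MHz ≤ fs/2 = 16.5 MHz, passes unchanged.
Distinct values: {2.8 MHz, 11.4 MHz, 13.8 MHz, 15.2 MHz}.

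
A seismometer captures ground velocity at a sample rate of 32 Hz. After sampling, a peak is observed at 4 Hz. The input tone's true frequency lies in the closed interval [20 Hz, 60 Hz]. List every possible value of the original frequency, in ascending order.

Frequencies that alias to 4 Hz are k·fs ± 4 Hz for integer k ≥ 0.
k=0: 4 Hz.
k=1: 28 Hz, 36 Hz.
k=2: 60 Hz, 68 Hz.
k=3: 92 Hz, 100 Hz.
Within [20 Hz, 60 Hz]: 28 Hz, 36 Hz, 60 Hz.

28 Hz, 36 Hz, 60 Hz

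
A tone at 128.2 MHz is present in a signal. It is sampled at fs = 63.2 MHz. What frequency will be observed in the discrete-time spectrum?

1.8 MHz

128.2 MHz mod fs = 1.8 MHz.
1.8 MHz ≤ fs/2 = 31.6 MHz, appears at 1.8 MHz.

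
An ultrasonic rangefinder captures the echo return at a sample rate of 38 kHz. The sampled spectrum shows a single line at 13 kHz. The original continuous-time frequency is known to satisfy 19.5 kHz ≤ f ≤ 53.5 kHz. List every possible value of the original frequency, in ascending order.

Frequencies that alias to 13 kHz are k·fs ± 13 kHz for integer k ≥ 0.
k=0: 13 kHz.
k=1: 25 kHz, 51 kHz.
k=2: 63 kHz, 89 kHz.
Within [19.5 kHz, 53.5 kHz]: 25 kHz, 51 kHz.

25 kHz, 51 kHz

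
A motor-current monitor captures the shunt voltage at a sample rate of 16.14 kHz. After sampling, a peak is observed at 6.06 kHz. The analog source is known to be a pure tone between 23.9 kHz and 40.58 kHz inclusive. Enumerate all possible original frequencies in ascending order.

Frequencies that alias to 6.06 kHz are k·fs ± 6.06 kHz for integer k ≥ 0.
k=0: 6.06 kHz.
k=1: 10.08 kHz, 22.2 kHz.
k=2: 26.22 kHz, 38.34 kHz.
k=3: 42.36 kHz, 54.48 kHz.
Within [23.9 kHz, 40.58 kHz]: 26.22 kHz, 38.34 kHz.

26.22 kHz, 38.34 kHz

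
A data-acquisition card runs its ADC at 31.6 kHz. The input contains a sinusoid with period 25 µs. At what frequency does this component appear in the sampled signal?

8.4 kHz

T = 25 µs → f = 1/T = 40 kHz.
40 kHz mod fs = 8.4 kHz.
8.4 kHz ≤ fs/2 = 15.8 kHz, appears at 8.4 kHz.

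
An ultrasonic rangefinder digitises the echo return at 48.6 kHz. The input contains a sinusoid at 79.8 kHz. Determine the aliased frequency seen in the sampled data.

17.4 kHz

79.8 kHz mod fs = 31.2 kHz.
31.2 kHz > fs/2 = 24.3 kHz, folds to fs − 31.2 kHz = 17.4 kHz.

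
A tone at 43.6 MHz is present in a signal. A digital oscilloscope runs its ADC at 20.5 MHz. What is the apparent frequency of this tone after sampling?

2.6 MHz

43.6 MHz mod fs = 2.6 MHz.
2.6 MHz ≤ fs/2 = 10.25 MHz, appears at 2.6 MHz.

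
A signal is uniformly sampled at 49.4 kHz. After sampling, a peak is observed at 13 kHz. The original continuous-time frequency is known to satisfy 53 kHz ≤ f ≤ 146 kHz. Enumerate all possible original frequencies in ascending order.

62.4 kHz, 85.8 kHz, 111.8 kHz, 135.2 kHz

Frequencies that alias to 13 kHz are k·fs ± 13 kHz for integer k ≥ 0.
k=0: 13 kHz.
k=1: 36.4 kHz, 62.4 kHz.
k=2: 85.8 kHz, 111.8 kHz.
k=3: 135.2 kHz, 161.2 kHz.
k=4: 184.6 kHz, 210.6 kHz.
Within [53 kHz, 146 kHz]: 62.4 kHz, 85.8 kHz, 111.8 kHz, 135.2 kHz.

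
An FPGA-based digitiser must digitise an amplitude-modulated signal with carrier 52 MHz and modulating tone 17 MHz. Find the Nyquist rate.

138 MHz

AM sidebands sit at fc ± fm = 35 MHz and 69 MHz.
Highest-frequency component: 69 MHz.
Nyquist rate = 2 × 69 MHz = 138 MHz.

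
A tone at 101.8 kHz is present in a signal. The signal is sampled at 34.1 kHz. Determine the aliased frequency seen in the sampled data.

0.5 kHz

101.8 kHz mod fs = 33.6 kHz.
33.6 kHz > fs/2 = 17.05 kHz, folds to fs − 33.6 kHz = 0.5 kHz.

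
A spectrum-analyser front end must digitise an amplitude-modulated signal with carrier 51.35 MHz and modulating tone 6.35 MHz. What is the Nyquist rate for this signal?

115.4 MHz

AM sidebands sit at fc ± fm = 45 MHz and 57.7 MHz.
Highest-frequency component: 57.7 MHz.
Nyquist rate = 2 × 57.7 MHz = 115.4 MHz.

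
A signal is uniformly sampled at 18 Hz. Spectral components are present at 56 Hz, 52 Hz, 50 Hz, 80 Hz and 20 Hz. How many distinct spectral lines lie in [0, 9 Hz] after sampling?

fs/2 = 9 Hz.
56 Hz mod fs = 2 Hz.
2 Hz ≤ fs/2 = 9 Hz, appears at 2 Hz.
52 Hz mod fs = 16 Hz.
16 Hz > fs/2 = 9 Hz, folds to fs − 16 Hz = 2 Hz.
50 Hz mod fs = 14 Hz.
14 Hz > fs/2 = 9 Hz, folds to fs − 14 Hz = 4 Hz.
80 Hz mod fs = 8 Hz.
8 Hz ≤ fs/2 = 9 Hz, appears at 8 Hz.
20 Hz mod fs = 2 Hz.
2 Hz ≤ fs/2 = 9 Hz, appears at 2 Hz.
Distinct values: {2 Hz, 4 Hz, 8 Hz} → 3.

3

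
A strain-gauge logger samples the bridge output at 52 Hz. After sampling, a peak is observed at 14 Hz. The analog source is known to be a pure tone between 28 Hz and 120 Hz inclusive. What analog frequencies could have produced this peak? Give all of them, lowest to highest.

Frequencies that alias to 14 Hz are k·fs ± 14 Hz for integer k ≥ 0.
k=0: 14 Hz.
k=1: 38 Hz, 66 Hz.
k=2: 90 Hz, 118 Hz.
k=3: 142 Hz, 170 Hz.
Within [28 Hz, 120 Hz]: 38 Hz, 66 Hz, 90 Hz, 118 Hz.

38 Hz, 66 Hz, 90 Hz, 118 Hz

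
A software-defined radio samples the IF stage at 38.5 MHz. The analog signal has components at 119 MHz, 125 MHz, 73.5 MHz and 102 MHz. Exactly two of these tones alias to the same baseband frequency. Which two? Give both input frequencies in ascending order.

fs/2 = 19.25 MHz.
119 MHz mod fs = 3.5 MHz.
3.5 MHz ≤ fs/2 = 19.25 MHz, appears at 3.5 MHz.
125 MHz mod fs = 9.5 MHz.
9.5 MHz ≤ fs/2 = 19.25 MHz, appears at 9.5 MHz.
73.5 MHz mod fs = 35 MHz.
35 MHz > fs/2 = 19.25 MHz, folds to fs − 35 MHz = 3.5 MHz.
102 MHz mod fs = 25 MHz.
25 MHz > fs/2 = 19.25 MHz, folds to fs − 25 MHz = 13.5 MHz.
73.5 MHz and 119 MHz both map to 3.5 MHz.

73.5 MHz, 119 MHz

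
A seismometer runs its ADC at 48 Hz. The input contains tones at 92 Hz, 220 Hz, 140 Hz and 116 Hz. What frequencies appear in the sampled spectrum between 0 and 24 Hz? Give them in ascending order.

4 Hz, 20 Hz

fs/2 = 24 Hz.
92 Hz mod fs = 44 Hz.
44 Hz > fs/2 = 24 Hz, folds to fs − 44 Hz = 4 Hz.
220 Hz mod fs = 28 Hz.
28 Hz > fs/2 = 24 Hz, folds to fs − 28 Hz = 20 Hz.
140 Hz mod fs = 44 Hz.
44 Hz > fs/2 = 24 Hz, folds to fs − 44 Hz = 4 Hz.
116 Hz mod fs = 20 Hz.
20 Hz ≤ fs/2 = 24 Hz, appears at 20 Hz.
Distinct values: {4 Hz, 20 Hz}.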